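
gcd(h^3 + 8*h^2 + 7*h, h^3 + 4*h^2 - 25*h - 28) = h^2 + 8*h + 7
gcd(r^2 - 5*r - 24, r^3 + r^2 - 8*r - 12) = 1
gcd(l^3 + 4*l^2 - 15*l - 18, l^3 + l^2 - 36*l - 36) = l^2 + 7*l + 6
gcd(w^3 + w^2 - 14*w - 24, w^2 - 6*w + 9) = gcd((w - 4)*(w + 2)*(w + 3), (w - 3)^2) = 1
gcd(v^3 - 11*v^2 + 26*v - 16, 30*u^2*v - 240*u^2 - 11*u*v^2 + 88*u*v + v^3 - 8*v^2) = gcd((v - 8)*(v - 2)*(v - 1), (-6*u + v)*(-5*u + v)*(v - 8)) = v - 8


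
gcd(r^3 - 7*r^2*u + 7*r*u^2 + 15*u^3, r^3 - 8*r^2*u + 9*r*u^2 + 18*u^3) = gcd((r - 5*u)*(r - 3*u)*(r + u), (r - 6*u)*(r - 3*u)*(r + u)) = r^2 - 2*r*u - 3*u^2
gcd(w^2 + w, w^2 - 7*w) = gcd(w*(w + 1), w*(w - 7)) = w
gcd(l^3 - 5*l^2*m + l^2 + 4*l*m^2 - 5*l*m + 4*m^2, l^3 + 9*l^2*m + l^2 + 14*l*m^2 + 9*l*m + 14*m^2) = l + 1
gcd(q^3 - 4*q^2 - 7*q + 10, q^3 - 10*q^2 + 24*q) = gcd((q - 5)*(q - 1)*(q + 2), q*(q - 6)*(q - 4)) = 1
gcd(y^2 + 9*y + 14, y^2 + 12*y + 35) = y + 7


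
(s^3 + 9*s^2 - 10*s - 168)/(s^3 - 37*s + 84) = (s + 6)/(s - 3)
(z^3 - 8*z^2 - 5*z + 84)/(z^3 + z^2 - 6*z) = (z^2 - 11*z + 28)/(z*(z - 2))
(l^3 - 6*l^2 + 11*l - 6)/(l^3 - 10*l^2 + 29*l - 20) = (l^2 - 5*l + 6)/(l^2 - 9*l + 20)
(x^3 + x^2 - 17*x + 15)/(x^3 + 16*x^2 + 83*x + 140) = (x^2 - 4*x + 3)/(x^2 + 11*x + 28)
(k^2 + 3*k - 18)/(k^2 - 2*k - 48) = (k - 3)/(k - 8)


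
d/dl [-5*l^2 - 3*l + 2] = -10*l - 3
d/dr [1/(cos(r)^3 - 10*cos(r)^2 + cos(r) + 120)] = (3*cos(r)^2 - 20*cos(r) + 1)*sin(r)/(cos(r)^3 - 10*cos(r)^2 + cos(r) + 120)^2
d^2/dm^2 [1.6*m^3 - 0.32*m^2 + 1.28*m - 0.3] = 9.6*m - 0.64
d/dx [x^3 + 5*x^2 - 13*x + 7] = 3*x^2 + 10*x - 13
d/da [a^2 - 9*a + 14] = 2*a - 9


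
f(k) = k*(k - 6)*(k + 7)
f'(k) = k*(k - 6) + k*(k + 7) + (k - 6)*(k + 7) = 3*k^2 + 2*k - 42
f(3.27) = -91.68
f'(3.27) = -3.38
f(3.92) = -89.04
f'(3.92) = 11.94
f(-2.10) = 83.35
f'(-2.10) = -32.97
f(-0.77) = 32.48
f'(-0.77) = -41.76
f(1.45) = -55.75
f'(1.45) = -32.79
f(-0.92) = 38.71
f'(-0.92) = -41.30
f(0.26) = -10.83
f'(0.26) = -41.28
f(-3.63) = 117.80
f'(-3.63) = -9.73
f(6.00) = 0.00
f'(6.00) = 78.00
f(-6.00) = 72.00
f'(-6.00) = 54.00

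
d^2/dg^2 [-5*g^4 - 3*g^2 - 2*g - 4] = -60*g^2 - 6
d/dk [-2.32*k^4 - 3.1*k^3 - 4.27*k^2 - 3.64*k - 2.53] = -9.28*k^3 - 9.3*k^2 - 8.54*k - 3.64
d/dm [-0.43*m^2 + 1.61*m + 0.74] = 1.61 - 0.86*m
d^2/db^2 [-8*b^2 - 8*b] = -16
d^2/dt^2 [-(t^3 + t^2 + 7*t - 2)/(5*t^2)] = 2*(6 - 7*t)/(5*t^4)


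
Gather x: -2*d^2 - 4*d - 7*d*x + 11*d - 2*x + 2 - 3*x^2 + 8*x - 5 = -2*d^2 + 7*d - 3*x^2 + x*(6 - 7*d) - 3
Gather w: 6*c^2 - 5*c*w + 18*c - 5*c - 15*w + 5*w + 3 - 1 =6*c^2 + 13*c + w*(-5*c - 10) + 2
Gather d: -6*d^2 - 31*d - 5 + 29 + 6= -6*d^2 - 31*d + 30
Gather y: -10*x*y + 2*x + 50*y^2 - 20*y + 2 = 2*x + 50*y^2 + y*(-10*x - 20) + 2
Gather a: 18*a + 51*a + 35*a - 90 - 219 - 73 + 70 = 104*a - 312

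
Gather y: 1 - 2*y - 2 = -2*y - 1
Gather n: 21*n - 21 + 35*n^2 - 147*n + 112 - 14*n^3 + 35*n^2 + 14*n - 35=-14*n^3 + 70*n^2 - 112*n + 56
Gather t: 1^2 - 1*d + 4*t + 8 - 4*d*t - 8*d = -9*d + t*(4 - 4*d) + 9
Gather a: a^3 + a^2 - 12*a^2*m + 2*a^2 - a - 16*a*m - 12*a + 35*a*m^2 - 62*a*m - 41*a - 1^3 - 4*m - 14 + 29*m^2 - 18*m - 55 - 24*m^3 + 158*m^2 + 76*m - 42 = a^3 + a^2*(3 - 12*m) + a*(35*m^2 - 78*m - 54) - 24*m^3 + 187*m^2 + 54*m - 112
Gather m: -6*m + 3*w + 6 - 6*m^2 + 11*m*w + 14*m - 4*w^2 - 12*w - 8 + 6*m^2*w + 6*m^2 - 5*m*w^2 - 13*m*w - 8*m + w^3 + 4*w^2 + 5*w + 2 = 6*m^2*w + m*(-5*w^2 - 2*w) + w^3 - 4*w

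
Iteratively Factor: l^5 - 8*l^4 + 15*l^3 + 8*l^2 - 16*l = (l - 4)*(l^4 - 4*l^3 - l^2 + 4*l) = (l - 4)^2*(l^3 - l) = l*(l - 4)^2*(l^2 - 1) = l*(l - 4)^2*(l + 1)*(l - 1)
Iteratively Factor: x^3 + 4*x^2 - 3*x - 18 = (x + 3)*(x^2 + x - 6) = (x - 2)*(x + 3)*(x + 3)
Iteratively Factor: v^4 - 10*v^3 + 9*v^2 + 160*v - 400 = (v + 4)*(v^3 - 14*v^2 + 65*v - 100) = (v - 4)*(v + 4)*(v^2 - 10*v + 25) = (v - 5)*(v - 4)*(v + 4)*(v - 5)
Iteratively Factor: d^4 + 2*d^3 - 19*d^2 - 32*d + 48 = (d + 4)*(d^3 - 2*d^2 - 11*d + 12) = (d + 3)*(d + 4)*(d^2 - 5*d + 4) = (d - 1)*(d + 3)*(d + 4)*(d - 4)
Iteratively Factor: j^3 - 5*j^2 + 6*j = (j - 3)*(j^2 - 2*j) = j*(j - 3)*(j - 2)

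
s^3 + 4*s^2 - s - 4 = (s - 1)*(s + 1)*(s + 4)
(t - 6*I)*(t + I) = t^2 - 5*I*t + 6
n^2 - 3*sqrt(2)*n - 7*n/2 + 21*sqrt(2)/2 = (n - 7/2)*(n - 3*sqrt(2))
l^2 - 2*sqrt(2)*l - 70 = (l - 7*sqrt(2))*(l + 5*sqrt(2))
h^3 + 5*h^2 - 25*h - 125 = (h - 5)*(h + 5)^2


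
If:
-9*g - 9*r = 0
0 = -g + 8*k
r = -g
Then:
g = -r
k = -r/8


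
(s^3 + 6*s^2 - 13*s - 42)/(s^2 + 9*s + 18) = (s^3 + 6*s^2 - 13*s - 42)/(s^2 + 9*s + 18)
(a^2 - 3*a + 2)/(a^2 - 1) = (a - 2)/(a + 1)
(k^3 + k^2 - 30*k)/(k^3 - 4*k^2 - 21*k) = (-k^2 - k + 30)/(-k^2 + 4*k + 21)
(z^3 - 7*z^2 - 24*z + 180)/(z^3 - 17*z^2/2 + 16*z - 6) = 2*(z^2 - z - 30)/(2*z^2 - 5*z + 2)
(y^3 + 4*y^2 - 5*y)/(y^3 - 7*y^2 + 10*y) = (y^2 + 4*y - 5)/(y^2 - 7*y + 10)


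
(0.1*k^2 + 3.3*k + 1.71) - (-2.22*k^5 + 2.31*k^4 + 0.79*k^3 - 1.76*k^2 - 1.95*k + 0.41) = 2.22*k^5 - 2.31*k^4 - 0.79*k^3 + 1.86*k^2 + 5.25*k + 1.3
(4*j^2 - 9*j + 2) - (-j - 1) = 4*j^2 - 8*j + 3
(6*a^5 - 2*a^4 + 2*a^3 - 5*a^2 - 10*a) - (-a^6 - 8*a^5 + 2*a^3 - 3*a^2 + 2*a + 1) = a^6 + 14*a^5 - 2*a^4 - 2*a^2 - 12*a - 1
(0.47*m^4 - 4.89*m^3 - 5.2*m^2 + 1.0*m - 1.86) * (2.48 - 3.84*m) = -1.8048*m^5 + 19.9432*m^4 + 7.8408*m^3 - 16.736*m^2 + 9.6224*m - 4.6128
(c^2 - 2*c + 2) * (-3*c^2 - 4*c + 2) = -3*c^4 + 2*c^3 + 4*c^2 - 12*c + 4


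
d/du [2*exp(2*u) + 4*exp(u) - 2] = 4*(exp(u) + 1)*exp(u)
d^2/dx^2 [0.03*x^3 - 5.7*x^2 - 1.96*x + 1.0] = 0.18*x - 11.4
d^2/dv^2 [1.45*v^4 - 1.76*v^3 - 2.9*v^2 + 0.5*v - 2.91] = 17.4*v^2 - 10.56*v - 5.8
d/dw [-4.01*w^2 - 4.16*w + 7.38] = -8.02*w - 4.16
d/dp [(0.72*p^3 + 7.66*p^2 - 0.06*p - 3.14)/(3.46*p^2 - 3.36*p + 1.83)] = (2.4912*p^4 - 4.83839999999999*p^3 - 21.5772*p^2 + 49.7644*p - 10.6602)/(11.9716*p^4 - 23.2512*p^3 + 23.9532*p^2 - 12.2976*p + 3.3489)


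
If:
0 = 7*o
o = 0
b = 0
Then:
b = 0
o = 0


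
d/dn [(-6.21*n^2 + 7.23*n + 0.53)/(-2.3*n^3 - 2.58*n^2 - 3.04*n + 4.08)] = (-14.283*n^4 + 33.258*n^3 + 41.1888*n^2 - 47.9388*n + 31.1096)/(5.29*n^6 + 11.868*n^5 + 20.6404*n^4 - 3.0816*n^3 - 11.8112*n^2 - 24.8064*n + 16.6464)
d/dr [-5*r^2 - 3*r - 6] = -10*r - 3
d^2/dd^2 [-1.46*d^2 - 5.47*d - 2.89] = -2.92000000000000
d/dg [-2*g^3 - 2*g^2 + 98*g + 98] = -6*g^2 - 4*g + 98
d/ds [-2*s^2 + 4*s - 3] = 4 - 4*s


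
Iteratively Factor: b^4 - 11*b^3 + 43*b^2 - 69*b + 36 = (b - 3)*(b^3 - 8*b^2 + 19*b - 12) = (b - 4)*(b - 3)*(b^2 - 4*b + 3) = (b - 4)*(b - 3)*(b - 1)*(b - 3)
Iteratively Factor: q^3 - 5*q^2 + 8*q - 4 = (q - 2)*(q^2 - 3*q + 2) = (q - 2)*(q - 1)*(q - 2)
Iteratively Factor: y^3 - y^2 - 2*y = (y - 2)*(y^2 + y) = (y - 2)*(y + 1)*(y)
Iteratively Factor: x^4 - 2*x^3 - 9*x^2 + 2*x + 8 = (x + 1)*(x^3 - 3*x^2 - 6*x + 8) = (x - 4)*(x + 1)*(x^2 + x - 2) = (x - 4)*(x - 1)*(x + 1)*(x + 2)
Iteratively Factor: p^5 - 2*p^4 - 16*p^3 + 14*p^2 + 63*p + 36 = (p + 1)*(p^4 - 3*p^3 - 13*p^2 + 27*p + 36) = (p + 1)^2*(p^3 - 4*p^2 - 9*p + 36) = (p - 3)*(p + 1)^2*(p^2 - p - 12) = (p - 4)*(p - 3)*(p + 1)^2*(p + 3)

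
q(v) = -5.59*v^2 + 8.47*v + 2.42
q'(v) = 8.47 - 11.18*v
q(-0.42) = -2.12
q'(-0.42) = 13.17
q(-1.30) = -18.04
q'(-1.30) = 23.00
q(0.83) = 5.60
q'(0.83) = -0.81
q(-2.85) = -67.12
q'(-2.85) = 40.33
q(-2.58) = -56.64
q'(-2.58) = 37.31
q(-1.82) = -31.51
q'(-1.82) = 28.82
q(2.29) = -7.50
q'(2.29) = -17.13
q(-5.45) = -209.78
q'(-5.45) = 69.40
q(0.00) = 2.42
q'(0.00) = 8.47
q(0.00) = 2.42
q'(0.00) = 8.47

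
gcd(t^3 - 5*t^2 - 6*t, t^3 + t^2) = t^2 + t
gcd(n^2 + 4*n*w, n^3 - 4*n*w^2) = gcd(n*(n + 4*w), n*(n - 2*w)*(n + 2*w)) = n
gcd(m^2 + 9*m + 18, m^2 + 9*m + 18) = m^2 + 9*m + 18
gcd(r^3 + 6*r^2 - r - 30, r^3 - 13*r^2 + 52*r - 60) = r - 2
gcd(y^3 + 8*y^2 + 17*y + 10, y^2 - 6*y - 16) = y + 2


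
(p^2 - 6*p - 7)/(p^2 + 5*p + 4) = (p - 7)/(p + 4)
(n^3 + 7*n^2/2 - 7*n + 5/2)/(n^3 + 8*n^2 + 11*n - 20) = (n - 1/2)/(n + 4)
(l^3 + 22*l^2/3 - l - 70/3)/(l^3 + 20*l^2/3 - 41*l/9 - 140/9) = 3*(l + 2)/(3*l + 4)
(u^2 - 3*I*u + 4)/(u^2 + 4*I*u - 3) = (u - 4*I)/(u + 3*I)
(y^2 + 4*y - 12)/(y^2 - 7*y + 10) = (y + 6)/(y - 5)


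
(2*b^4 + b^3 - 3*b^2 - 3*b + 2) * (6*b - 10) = 12*b^5 - 14*b^4 - 28*b^3 + 12*b^2 + 42*b - 20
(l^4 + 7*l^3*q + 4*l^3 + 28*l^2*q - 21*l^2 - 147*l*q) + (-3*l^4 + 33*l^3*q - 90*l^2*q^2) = -2*l^4 + 40*l^3*q + 4*l^3 - 90*l^2*q^2 + 28*l^2*q - 21*l^2 - 147*l*q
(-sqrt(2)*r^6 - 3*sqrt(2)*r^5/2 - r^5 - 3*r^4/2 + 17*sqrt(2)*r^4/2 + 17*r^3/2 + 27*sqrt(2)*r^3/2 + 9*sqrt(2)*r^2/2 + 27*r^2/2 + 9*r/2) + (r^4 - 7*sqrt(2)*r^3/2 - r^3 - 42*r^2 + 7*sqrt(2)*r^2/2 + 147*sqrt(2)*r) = -sqrt(2)*r^6 - 3*sqrt(2)*r^5/2 - r^5 - r^4/2 + 17*sqrt(2)*r^4/2 + 15*r^3/2 + 10*sqrt(2)*r^3 - 57*r^2/2 + 8*sqrt(2)*r^2 + 9*r/2 + 147*sqrt(2)*r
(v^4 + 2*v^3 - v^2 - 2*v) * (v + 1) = v^5 + 3*v^4 + v^3 - 3*v^2 - 2*v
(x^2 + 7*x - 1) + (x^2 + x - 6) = 2*x^2 + 8*x - 7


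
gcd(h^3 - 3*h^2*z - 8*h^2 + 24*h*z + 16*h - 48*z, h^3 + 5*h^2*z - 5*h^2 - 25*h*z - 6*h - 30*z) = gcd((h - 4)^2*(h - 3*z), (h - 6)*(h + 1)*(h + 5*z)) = 1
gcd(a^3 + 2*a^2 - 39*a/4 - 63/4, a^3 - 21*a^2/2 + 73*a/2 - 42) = a - 3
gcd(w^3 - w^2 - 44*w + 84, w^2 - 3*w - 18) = w - 6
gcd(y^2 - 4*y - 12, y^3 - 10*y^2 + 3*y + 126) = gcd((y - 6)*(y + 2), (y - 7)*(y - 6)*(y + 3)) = y - 6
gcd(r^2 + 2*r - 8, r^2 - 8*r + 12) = r - 2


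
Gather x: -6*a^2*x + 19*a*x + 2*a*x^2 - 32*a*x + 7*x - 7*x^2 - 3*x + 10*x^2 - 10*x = x^2*(2*a + 3) + x*(-6*a^2 - 13*a - 6)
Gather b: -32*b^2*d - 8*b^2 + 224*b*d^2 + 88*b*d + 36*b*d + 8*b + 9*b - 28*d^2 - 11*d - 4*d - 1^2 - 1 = b^2*(-32*d - 8) + b*(224*d^2 + 124*d + 17) - 28*d^2 - 15*d - 2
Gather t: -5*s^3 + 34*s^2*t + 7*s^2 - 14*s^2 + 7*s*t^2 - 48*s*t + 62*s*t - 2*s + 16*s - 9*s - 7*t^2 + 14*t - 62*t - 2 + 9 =-5*s^3 - 7*s^2 + 5*s + t^2*(7*s - 7) + t*(34*s^2 + 14*s - 48) + 7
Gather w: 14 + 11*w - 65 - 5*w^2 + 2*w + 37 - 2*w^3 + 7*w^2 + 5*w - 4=-2*w^3 + 2*w^2 + 18*w - 18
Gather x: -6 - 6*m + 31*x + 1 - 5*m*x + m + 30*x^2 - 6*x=-5*m + 30*x^2 + x*(25 - 5*m) - 5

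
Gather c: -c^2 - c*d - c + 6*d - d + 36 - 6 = -c^2 + c*(-d - 1) + 5*d + 30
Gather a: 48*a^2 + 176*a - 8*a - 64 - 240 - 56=48*a^2 + 168*a - 360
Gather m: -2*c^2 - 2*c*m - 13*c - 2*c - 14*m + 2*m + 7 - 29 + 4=-2*c^2 - 15*c + m*(-2*c - 12) - 18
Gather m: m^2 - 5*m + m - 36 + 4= m^2 - 4*m - 32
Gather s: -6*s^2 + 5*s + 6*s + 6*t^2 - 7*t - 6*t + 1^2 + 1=-6*s^2 + 11*s + 6*t^2 - 13*t + 2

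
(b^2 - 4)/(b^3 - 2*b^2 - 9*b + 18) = (b + 2)/(b^2 - 9)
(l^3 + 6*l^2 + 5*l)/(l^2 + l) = l + 5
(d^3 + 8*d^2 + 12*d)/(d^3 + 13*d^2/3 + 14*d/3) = 3*(d + 6)/(3*d + 7)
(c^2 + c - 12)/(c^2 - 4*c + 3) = (c + 4)/(c - 1)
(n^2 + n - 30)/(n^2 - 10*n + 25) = (n + 6)/(n - 5)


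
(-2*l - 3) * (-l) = 2*l^2 + 3*l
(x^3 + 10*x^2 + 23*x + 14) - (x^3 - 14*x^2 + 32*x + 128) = 24*x^2 - 9*x - 114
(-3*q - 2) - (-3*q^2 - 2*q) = 3*q^2 - q - 2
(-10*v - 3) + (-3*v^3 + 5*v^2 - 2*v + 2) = -3*v^3 + 5*v^2 - 12*v - 1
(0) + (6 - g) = 6 - g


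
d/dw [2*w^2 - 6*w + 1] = 4*w - 6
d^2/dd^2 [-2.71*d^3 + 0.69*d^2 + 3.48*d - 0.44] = 1.38 - 16.26*d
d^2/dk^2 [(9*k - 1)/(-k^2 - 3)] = 2*(4*k^2*(1 - 9*k) + (27*k - 1)*(k^2 + 3))/(k^2 + 3)^3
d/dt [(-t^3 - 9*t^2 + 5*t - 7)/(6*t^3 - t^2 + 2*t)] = (55*t^4 - 64*t^3 + 113*t^2 - 14*t + 14)/(t^2*(36*t^4 - 12*t^3 + 25*t^2 - 4*t + 4))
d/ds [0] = 0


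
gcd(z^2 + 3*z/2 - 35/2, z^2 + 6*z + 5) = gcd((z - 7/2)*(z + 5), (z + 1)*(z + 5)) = z + 5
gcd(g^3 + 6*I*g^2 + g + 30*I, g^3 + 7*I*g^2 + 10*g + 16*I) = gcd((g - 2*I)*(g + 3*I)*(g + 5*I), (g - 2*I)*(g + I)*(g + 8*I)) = g - 2*I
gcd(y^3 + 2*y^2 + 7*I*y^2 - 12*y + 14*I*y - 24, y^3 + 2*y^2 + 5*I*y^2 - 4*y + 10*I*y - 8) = y^2 + y*(2 + 4*I) + 8*I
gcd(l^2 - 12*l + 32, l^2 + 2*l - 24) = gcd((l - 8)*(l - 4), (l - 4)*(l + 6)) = l - 4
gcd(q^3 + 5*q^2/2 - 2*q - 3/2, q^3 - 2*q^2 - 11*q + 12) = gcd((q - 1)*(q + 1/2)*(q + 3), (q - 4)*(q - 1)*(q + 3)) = q^2 + 2*q - 3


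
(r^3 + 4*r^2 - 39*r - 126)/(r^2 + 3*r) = r + 1 - 42/r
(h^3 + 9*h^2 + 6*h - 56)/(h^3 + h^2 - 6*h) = (h^2 + 11*h + 28)/(h*(h + 3))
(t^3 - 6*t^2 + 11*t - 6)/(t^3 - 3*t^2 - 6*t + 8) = (t^2 - 5*t + 6)/(t^2 - 2*t - 8)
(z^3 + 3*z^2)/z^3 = (z + 3)/z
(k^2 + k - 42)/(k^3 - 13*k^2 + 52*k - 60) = (k + 7)/(k^2 - 7*k + 10)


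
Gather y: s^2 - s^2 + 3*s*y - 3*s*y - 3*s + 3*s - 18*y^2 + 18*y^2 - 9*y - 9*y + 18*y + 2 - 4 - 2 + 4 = 0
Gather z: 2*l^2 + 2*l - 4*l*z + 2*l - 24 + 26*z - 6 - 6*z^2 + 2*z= 2*l^2 + 4*l - 6*z^2 + z*(28 - 4*l) - 30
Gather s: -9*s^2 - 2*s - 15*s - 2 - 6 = -9*s^2 - 17*s - 8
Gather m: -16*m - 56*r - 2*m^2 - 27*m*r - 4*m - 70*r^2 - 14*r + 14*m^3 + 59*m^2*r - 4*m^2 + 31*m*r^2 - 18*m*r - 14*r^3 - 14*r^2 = 14*m^3 + m^2*(59*r - 6) + m*(31*r^2 - 45*r - 20) - 14*r^3 - 84*r^2 - 70*r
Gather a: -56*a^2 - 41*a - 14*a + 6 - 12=-56*a^2 - 55*a - 6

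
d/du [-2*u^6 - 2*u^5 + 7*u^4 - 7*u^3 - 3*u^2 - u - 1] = -12*u^5 - 10*u^4 + 28*u^3 - 21*u^2 - 6*u - 1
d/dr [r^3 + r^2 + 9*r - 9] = 3*r^2 + 2*r + 9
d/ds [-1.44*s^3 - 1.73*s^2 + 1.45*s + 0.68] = -4.32*s^2 - 3.46*s + 1.45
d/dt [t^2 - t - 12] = 2*t - 1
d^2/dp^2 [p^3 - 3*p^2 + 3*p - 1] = 6*p - 6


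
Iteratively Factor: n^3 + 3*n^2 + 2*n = (n + 1)*(n^2 + 2*n) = (n + 1)*(n + 2)*(n)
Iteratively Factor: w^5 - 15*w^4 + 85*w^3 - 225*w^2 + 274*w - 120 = (w - 5)*(w^4 - 10*w^3 + 35*w^2 - 50*w + 24) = (w - 5)*(w - 3)*(w^3 - 7*w^2 + 14*w - 8) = (w - 5)*(w - 3)*(w - 2)*(w^2 - 5*w + 4) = (w - 5)*(w - 4)*(w - 3)*(w - 2)*(w - 1)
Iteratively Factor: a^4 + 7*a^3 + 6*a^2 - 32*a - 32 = (a + 4)*(a^3 + 3*a^2 - 6*a - 8) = (a - 2)*(a + 4)*(a^2 + 5*a + 4) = (a - 2)*(a + 1)*(a + 4)*(a + 4)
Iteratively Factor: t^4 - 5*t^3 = (t)*(t^3 - 5*t^2) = t*(t - 5)*(t^2) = t^2*(t - 5)*(t)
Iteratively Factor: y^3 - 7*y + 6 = (y + 3)*(y^2 - 3*y + 2) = (y - 2)*(y + 3)*(y - 1)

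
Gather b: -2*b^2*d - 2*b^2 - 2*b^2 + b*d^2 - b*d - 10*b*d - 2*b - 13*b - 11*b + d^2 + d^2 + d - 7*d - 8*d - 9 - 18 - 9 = b^2*(-2*d - 4) + b*(d^2 - 11*d - 26) + 2*d^2 - 14*d - 36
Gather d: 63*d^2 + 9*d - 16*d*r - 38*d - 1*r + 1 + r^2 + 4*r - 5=63*d^2 + d*(-16*r - 29) + r^2 + 3*r - 4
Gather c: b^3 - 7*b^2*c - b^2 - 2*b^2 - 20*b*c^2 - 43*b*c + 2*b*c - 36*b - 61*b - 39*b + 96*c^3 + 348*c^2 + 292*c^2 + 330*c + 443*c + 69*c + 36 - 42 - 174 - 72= b^3 - 3*b^2 - 136*b + 96*c^3 + c^2*(640 - 20*b) + c*(-7*b^2 - 41*b + 842) - 252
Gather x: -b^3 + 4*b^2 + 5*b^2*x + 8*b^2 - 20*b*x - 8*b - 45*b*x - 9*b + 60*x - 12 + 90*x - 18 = -b^3 + 12*b^2 - 17*b + x*(5*b^2 - 65*b + 150) - 30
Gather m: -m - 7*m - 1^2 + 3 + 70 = 72 - 8*m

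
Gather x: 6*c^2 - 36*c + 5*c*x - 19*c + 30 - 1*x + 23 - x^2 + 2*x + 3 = 6*c^2 - 55*c - x^2 + x*(5*c + 1) + 56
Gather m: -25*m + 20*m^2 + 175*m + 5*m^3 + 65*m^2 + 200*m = 5*m^3 + 85*m^2 + 350*m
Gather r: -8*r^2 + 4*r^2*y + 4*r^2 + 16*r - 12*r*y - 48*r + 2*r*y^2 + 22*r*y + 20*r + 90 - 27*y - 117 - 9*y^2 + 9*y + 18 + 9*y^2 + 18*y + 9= r^2*(4*y - 4) + r*(2*y^2 + 10*y - 12)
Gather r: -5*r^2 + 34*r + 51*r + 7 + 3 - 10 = -5*r^2 + 85*r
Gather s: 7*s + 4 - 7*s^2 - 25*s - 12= -7*s^2 - 18*s - 8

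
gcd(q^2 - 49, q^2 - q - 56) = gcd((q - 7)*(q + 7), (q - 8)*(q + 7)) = q + 7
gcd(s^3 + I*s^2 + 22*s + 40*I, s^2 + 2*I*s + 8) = s + 4*I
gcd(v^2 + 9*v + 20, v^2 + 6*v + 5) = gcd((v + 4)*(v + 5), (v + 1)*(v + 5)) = v + 5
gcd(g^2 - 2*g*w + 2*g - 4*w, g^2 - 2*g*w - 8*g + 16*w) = -g + 2*w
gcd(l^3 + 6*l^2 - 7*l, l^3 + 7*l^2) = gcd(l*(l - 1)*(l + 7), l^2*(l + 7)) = l^2 + 7*l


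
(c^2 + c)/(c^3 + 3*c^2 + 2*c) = 1/(c + 2)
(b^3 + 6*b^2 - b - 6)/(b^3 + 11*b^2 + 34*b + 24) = (b - 1)/(b + 4)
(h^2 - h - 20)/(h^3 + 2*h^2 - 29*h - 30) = (h + 4)/(h^2 + 7*h + 6)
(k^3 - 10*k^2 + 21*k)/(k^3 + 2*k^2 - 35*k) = (k^2 - 10*k + 21)/(k^2 + 2*k - 35)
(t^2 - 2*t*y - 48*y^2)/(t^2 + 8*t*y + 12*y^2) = (t - 8*y)/(t + 2*y)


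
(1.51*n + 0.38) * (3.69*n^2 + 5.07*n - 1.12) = 5.5719*n^3 + 9.0579*n^2 + 0.2354*n - 0.4256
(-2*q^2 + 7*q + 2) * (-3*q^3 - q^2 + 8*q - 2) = 6*q^5 - 19*q^4 - 29*q^3 + 58*q^2 + 2*q - 4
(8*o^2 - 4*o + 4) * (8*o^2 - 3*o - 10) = 64*o^4 - 56*o^3 - 36*o^2 + 28*o - 40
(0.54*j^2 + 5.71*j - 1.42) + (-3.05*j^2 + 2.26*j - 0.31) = -2.51*j^2 + 7.97*j - 1.73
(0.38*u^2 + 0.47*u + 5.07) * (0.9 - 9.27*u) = -3.5226*u^3 - 4.0149*u^2 - 46.5759*u + 4.563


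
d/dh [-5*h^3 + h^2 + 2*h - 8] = -15*h^2 + 2*h + 2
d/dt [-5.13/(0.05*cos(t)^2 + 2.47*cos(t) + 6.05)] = -(0.513*cos(t) + 12.6711)*sin(t)/(0.05*cos(t)^2 + 2.47*cos(t) + 6.05)^2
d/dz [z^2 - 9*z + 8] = 2*z - 9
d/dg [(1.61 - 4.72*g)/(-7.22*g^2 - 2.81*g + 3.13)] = (-34.0784*g^2 + 23.2484*g - 10.2495)/(52.1284*g^4 + 40.5764*g^3 - 37.3011*g^2 - 17.5906*g + 9.7969)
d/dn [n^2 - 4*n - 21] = 2*n - 4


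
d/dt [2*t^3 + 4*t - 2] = 6*t^2 + 4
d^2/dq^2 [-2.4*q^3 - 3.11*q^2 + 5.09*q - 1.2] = -14.4*q - 6.22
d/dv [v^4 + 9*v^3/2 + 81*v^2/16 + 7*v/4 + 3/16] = 4*v^3 + 27*v^2/2 + 81*v/8 + 7/4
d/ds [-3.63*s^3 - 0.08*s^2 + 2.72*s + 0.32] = -10.89*s^2 - 0.16*s + 2.72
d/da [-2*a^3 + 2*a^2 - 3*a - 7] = -6*a^2 + 4*a - 3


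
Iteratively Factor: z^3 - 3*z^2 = (z)*(z^2 - 3*z) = z^2*(z - 3)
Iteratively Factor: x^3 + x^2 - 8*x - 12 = (x + 2)*(x^2 - x - 6) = (x + 2)^2*(x - 3)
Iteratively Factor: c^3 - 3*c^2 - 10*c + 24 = (c + 3)*(c^2 - 6*c + 8) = (c - 4)*(c + 3)*(c - 2)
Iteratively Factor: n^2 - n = (n)*(n - 1)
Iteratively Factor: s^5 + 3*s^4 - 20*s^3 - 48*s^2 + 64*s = (s + 4)*(s^4 - s^3 - 16*s^2 + 16*s) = (s - 1)*(s + 4)*(s^3 - 16*s) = (s - 1)*(s + 4)^2*(s^2 - 4*s) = s*(s - 1)*(s + 4)^2*(s - 4)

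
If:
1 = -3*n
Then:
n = -1/3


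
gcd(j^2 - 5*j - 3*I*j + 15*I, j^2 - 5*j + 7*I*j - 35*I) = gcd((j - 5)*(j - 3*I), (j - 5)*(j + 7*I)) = j - 5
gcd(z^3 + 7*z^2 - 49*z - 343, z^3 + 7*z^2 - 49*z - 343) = z^3 + 7*z^2 - 49*z - 343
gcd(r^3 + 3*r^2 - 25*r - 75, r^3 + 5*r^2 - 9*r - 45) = r^2 + 8*r + 15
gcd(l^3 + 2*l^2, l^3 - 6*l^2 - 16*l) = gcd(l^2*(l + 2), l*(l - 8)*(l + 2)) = l^2 + 2*l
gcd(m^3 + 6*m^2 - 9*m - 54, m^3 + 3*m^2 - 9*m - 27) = m^2 - 9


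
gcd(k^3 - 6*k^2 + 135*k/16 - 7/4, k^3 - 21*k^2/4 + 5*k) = k - 4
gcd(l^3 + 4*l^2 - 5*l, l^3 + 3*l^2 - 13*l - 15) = l + 5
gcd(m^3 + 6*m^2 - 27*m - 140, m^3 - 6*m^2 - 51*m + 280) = m^2 + 2*m - 35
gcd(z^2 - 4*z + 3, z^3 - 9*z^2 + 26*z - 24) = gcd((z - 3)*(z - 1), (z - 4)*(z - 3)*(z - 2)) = z - 3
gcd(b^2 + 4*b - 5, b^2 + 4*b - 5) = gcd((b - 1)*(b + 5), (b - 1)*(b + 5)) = b^2 + 4*b - 5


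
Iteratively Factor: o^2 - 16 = (o - 4)*(o + 4)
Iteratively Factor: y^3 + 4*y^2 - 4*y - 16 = (y - 2)*(y^2 + 6*y + 8) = (y - 2)*(y + 2)*(y + 4)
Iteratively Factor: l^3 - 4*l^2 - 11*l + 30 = (l - 5)*(l^2 + l - 6) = (l - 5)*(l - 2)*(l + 3)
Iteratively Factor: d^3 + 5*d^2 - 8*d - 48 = (d + 4)*(d^2 + d - 12) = (d + 4)^2*(d - 3)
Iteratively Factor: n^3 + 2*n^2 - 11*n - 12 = (n - 3)*(n^2 + 5*n + 4) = (n - 3)*(n + 4)*(n + 1)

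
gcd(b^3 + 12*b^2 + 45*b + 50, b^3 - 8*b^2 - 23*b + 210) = b + 5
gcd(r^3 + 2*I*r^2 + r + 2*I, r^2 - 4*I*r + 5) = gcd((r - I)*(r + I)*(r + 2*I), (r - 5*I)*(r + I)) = r + I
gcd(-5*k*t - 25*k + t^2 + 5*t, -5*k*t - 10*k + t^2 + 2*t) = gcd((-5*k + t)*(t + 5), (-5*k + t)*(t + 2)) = -5*k + t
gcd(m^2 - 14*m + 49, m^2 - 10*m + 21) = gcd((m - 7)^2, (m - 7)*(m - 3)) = m - 7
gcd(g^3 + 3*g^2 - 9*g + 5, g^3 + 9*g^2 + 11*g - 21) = g - 1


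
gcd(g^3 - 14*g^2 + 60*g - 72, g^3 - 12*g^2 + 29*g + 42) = g - 6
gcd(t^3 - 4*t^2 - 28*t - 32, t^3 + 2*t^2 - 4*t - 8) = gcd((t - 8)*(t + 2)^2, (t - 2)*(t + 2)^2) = t^2 + 4*t + 4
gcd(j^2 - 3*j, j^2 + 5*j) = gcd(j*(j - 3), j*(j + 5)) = j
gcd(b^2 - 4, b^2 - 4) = b^2 - 4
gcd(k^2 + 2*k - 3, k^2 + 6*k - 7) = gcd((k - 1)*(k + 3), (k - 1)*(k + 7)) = k - 1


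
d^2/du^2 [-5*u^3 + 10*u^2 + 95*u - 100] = 20 - 30*u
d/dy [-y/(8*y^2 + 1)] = (8*y^2 - 1)/(8*y^2 + 1)^2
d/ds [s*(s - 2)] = 2*s - 2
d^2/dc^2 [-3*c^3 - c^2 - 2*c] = -18*c - 2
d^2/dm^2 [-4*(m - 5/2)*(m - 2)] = -8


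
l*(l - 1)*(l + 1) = l^3 - l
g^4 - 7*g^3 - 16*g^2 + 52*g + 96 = (g - 8)*(g - 3)*(g + 2)^2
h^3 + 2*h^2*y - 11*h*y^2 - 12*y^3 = (h - 3*y)*(h + y)*(h + 4*y)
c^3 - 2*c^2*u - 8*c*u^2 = c*(c - 4*u)*(c + 2*u)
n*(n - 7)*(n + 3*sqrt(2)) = n^3 - 7*n^2 + 3*sqrt(2)*n^2 - 21*sqrt(2)*n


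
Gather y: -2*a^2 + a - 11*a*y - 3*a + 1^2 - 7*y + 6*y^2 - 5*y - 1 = -2*a^2 - 2*a + 6*y^2 + y*(-11*a - 12)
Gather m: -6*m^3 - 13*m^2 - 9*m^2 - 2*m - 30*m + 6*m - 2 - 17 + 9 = -6*m^3 - 22*m^2 - 26*m - 10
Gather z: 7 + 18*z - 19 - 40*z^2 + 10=-40*z^2 + 18*z - 2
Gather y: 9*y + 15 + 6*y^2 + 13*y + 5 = 6*y^2 + 22*y + 20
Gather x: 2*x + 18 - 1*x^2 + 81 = -x^2 + 2*x + 99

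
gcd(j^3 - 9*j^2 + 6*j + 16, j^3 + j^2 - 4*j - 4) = j^2 - j - 2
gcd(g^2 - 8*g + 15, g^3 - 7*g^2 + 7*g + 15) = g^2 - 8*g + 15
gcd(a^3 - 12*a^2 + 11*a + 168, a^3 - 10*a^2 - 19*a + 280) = a^2 - 15*a + 56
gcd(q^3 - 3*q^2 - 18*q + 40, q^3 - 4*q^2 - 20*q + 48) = q^2 + 2*q - 8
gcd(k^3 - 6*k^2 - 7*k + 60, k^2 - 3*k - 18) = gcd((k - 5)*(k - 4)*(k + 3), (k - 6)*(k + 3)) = k + 3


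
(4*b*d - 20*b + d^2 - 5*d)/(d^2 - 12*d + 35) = (4*b + d)/(d - 7)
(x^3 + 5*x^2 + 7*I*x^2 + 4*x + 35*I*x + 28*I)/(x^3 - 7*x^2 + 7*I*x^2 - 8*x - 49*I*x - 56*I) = (x + 4)/(x - 8)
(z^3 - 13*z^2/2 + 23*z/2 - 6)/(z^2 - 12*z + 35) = (2*z^3 - 13*z^2 + 23*z - 12)/(2*(z^2 - 12*z + 35))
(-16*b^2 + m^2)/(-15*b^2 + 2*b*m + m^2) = (-16*b^2 + m^2)/(-15*b^2 + 2*b*m + m^2)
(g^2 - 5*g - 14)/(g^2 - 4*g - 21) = (g + 2)/(g + 3)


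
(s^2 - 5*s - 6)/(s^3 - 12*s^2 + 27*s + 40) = (s - 6)/(s^2 - 13*s + 40)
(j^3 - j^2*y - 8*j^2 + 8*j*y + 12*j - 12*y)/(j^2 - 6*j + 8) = (j^2 - j*y - 6*j + 6*y)/(j - 4)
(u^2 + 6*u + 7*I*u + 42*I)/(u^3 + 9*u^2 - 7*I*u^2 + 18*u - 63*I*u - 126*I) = (u + 7*I)/(u^2 + u*(3 - 7*I) - 21*I)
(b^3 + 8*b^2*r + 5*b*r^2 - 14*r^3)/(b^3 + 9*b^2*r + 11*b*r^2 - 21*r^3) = (b + 2*r)/(b + 3*r)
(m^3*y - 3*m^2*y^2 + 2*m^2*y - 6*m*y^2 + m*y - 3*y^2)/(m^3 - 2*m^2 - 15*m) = y*(-m^3 + 3*m^2*y - 2*m^2 + 6*m*y - m + 3*y)/(m*(-m^2 + 2*m + 15))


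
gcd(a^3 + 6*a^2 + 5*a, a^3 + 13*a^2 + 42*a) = a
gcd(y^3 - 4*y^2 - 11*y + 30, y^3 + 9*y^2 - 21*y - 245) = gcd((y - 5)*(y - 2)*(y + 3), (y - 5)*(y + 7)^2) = y - 5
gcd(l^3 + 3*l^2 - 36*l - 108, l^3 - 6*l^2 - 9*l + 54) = l^2 - 3*l - 18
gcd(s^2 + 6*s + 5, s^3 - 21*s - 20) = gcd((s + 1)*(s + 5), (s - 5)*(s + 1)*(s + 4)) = s + 1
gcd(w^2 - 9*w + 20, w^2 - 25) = w - 5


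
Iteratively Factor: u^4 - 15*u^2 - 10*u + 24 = (u - 1)*(u^3 + u^2 - 14*u - 24) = (u - 4)*(u - 1)*(u^2 + 5*u + 6) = (u - 4)*(u - 1)*(u + 2)*(u + 3)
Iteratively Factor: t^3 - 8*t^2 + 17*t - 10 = (t - 2)*(t^2 - 6*t + 5) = (t - 2)*(t - 1)*(t - 5)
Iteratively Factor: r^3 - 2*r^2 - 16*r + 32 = (r - 4)*(r^2 + 2*r - 8) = (r - 4)*(r - 2)*(r + 4)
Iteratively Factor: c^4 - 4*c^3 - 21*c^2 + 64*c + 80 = (c + 4)*(c^3 - 8*c^2 + 11*c + 20) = (c - 4)*(c + 4)*(c^2 - 4*c - 5) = (c - 4)*(c + 1)*(c + 4)*(c - 5)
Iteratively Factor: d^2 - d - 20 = (d - 5)*(d + 4)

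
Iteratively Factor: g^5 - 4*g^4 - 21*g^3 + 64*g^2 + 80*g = (g)*(g^4 - 4*g^3 - 21*g^2 + 64*g + 80) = g*(g - 4)*(g^3 - 21*g - 20) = g*(g - 4)*(g + 4)*(g^2 - 4*g - 5) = g*(g - 4)*(g + 1)*(g + 4)*(g - 5)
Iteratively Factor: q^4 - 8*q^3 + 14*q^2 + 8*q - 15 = (q - 5)*(q^3 - 3*q^2 - q + 3) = (q - 5)*(q - 1)*(q^2 - 2*q - 3) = (q - 5)*(q - 1)*(q + 1)*(q - 3)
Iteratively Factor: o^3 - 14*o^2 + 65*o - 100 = (o - 5)*(o^2 - 9*o + 20) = (o - 5)*(o - 4)*(o - 5)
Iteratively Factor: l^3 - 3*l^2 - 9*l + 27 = (l - 3)*(l^2 - 9) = (l - 3)*(l + 3)*(l - 3)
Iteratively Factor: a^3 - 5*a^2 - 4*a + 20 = (a - 2)*(a^2 - 3*a - 10) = (a - 5)*(a - 2)*(a + 2)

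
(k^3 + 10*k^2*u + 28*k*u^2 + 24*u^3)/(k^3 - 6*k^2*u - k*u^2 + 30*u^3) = (k^2 + 8*k*u + 12*u^2)/(k^2 - 8*k*u + 15*u^2)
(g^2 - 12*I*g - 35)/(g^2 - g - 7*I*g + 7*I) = (g - 5*I)/(g - 1)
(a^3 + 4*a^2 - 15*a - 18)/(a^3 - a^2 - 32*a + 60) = (a^2 - 2*a - 3)/(a^2 - 7*a + 10)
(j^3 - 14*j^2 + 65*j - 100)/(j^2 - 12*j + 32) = (j^2 - 10*j + 25)/(j - 8)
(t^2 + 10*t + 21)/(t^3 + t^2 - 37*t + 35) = (t + 3)/(t^2 - 6*t + 5)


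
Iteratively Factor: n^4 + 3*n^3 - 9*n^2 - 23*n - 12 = (n - 3)*(n^3 + 6*n^2 + 9*n + 4) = (n - 3)*(n + 4)*(n^2 + 2*n + 1) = (n - 3)*(n + 1)*(n + 4)*(n + 1)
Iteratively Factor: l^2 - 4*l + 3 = (l - 1)*(l - 3)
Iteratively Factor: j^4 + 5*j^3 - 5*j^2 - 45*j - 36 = (j - 3)*(j^3 + 8*j^2 + 19*j + 12) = (j - 3)*(j + 4)*(j^2 + 4*j + 3) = (j - 3)*(j + 3)*(j + 4)*(j + 1)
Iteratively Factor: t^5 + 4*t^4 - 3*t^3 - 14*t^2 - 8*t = (t + 1)*(t^4 + 3*t^3 - 6*t^2 - 8*t) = (t + 1)^2*(t^3 + 2*t^2 - 8*t) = (t - 2)*(t + 1)^2*(t^2 + 4*t) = t*(t - 2)*(t + 1)^2*(t + 4)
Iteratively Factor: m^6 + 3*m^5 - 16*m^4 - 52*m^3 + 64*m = (m + 2)*(m^5 + m^4 - 18*m^3 - 16*m^2 + 32*m) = (m - 1)*(m + 2)*(m^4 + 2*m^3 - 16*m^2 - 32*m) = m*(m - 1)*(m + 2)*(m^3 + 2*m^2 - 16*m - 32) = m*(m - 1)*(m + 2)^2*(m^2 - 16) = m*(m - 1)*(m + 2)^2*(m + 4)*(m - 4)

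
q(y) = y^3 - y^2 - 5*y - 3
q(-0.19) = -2.09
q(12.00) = 1521.00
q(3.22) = 3.92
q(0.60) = -6.14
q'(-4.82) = 74.34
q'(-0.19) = -4.51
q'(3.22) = 19.67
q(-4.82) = -114.11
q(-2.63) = -14.96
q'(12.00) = 403.00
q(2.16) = -8.39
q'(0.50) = -5.25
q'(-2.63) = 21.01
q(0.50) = -5.62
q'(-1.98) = 10.72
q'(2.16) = 4.68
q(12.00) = 1521.00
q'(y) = 3*y^2 - 2*y - 5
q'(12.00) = 403.00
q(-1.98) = -4.78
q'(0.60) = -5.12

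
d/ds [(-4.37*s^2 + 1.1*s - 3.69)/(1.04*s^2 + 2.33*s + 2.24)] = (-11.3261*s^2 - 11.9024*s + 11.0617)/(1.0816*s^4 + 4.8464*s^3 + 10.0881*s^2 + 10.4384*s + 5.0176)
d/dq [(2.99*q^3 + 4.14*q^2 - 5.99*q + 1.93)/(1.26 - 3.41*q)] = (-20.3918*q^3 - 2.8152*q^2 + 10.4328*q - 0.966100000000001)/(11.6281*q^2 - 8.5932*q + 1.5876)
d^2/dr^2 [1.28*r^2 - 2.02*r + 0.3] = 2.56000000000000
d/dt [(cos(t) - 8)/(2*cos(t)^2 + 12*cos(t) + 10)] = (cos(t)^2 - 16*cos(t) - 53)*sin(t)/(2*(cos(t)^2 + 6*cos(t) + 5)^2)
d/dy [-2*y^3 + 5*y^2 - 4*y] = -6*y^2 + 10*y - 4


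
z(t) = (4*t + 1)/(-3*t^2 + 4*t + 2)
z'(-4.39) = 0.04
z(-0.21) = 0.16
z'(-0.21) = 3.10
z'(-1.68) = 0.16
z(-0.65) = 0.86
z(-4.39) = 0.23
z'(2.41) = 2.63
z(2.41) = -1.84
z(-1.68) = 0.43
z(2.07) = -3.60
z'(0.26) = 0.79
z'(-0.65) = 1.48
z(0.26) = 0.72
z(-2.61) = 0.33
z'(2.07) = 10.23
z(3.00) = -1.00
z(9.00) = -0.18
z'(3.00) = 0.77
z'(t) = (4*t + 1)*(6*t - 4)/(-3*t^2 + 4*t + 2)^2 + 4/(-3*t^2 + 4*t + 2)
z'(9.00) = 0.02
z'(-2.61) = 0.08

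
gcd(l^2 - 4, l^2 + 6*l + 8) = l + 2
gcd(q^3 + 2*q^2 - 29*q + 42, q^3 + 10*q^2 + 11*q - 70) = q^2 + 5*q - 14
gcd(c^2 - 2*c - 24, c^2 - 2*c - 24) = c^2 - 2*c - 24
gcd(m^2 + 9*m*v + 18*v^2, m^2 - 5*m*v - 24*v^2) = m + 3*v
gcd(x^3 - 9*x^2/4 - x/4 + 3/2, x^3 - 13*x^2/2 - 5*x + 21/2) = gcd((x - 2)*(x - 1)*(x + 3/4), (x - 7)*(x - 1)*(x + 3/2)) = x - 1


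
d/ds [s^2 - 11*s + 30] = 2*s - 11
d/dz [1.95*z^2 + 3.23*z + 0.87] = 3.9*z + 3.23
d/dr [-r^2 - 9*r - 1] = -2*r - 9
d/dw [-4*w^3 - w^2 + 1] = 2*w*(-6*w - 1)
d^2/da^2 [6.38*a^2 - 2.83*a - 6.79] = 12.7600000000000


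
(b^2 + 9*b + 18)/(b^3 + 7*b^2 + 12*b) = (b + 6)/(b*(b + 4))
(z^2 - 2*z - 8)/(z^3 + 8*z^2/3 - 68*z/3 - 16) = 3*(z + 2)/(3*z^2 + 20*z + 12)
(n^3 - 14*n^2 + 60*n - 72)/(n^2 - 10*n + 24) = (n^2 - 8*n + 12)/(n - 4)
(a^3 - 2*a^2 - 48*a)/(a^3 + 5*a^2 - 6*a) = (a - 8)/(a - 1)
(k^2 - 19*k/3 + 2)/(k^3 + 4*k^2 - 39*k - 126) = (k - 1/3)/(k^2 + 10*k + 21)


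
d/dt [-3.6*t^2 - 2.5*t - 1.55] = -7.2*t - 2.5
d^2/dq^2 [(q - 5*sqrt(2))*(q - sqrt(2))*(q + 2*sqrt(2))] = 6*q - 8*sqrt(2)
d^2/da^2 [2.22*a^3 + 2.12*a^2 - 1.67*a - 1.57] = 13.32*a + 4.24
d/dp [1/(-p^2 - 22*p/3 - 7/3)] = 6*(3*p + 11)/(3*p^2 + 22*p + 7)^2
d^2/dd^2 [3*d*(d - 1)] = 6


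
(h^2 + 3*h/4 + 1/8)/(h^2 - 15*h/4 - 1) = (h + 1/2)/(h - 4)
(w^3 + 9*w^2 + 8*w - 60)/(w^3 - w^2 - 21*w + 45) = (w^2 + 4*w - 12)/(w^2 - 6*w + 9)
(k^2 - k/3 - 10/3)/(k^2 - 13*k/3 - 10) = (k - 2)/(k - 6)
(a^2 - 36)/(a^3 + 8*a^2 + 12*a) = (a - 6)/(a*(a + 2))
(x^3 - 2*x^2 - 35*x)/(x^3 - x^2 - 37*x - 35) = x/(x + 1)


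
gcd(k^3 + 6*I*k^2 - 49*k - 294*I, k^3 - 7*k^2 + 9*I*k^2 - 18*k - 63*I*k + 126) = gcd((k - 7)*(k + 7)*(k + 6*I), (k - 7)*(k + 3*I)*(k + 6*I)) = k^2 + k*(-7 + 6*I) - 42*I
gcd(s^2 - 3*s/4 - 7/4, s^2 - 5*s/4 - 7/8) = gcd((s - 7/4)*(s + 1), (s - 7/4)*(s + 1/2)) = s - 7/4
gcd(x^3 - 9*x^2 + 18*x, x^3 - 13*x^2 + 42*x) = x^2 - 6*x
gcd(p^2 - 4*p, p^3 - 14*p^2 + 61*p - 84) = p - 4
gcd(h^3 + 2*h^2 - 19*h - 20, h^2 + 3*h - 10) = h + 5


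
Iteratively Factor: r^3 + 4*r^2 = (r)*(r^2 + 4*r) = r^2*(r + 4)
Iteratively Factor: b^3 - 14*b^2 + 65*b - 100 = (b - 5)*(b^2 - 9*b + 20) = (b - 5)^2*(b - 4)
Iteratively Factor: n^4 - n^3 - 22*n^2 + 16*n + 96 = (n - 4)*(n^3 + 3*n^2 - 10*n - 24) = (n - 4)*(n - 3)*(n^2 + 6*n + 8) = (n - 4)*(n - 3)*(n + 4)*(n + 2)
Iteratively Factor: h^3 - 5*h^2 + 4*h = (h)*(h^2 - 5*h + 4) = h*(h - 4)*(h - 1)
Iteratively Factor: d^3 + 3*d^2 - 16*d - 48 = (d + 4)*(d^2 - d - 12) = (d - 4)*(d + 4)*(d + 3)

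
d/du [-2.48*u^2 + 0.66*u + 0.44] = 0.66 - 4.96*u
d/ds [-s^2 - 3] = -2*s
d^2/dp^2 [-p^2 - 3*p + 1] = -2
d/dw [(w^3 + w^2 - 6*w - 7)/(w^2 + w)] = (w^4 + 2*w^3 + 7*w^2 + 14*w + 7)/(w^2*(w^2 + 2*w + 1))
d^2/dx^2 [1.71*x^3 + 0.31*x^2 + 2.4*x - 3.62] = 10.26*x + 0.62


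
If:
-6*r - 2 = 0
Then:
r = -1/3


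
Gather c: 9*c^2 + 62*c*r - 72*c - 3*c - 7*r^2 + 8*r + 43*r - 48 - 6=9*c^2 + c*(62*r - 75) - 7*r^2 + 51*r - 54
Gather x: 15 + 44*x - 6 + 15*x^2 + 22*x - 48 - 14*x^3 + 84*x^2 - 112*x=-14*x^3 + 99*x^2 - 46*x - 39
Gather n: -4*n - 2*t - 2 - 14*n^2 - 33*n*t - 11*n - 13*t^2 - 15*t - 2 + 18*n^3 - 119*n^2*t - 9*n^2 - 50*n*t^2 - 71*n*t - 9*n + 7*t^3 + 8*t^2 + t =18*n^3 + n^2*(-119*t - 23) + n*(-50*t^2 - 104*t - 24) + 7*t^3 - 5*t^2 - 16*t - 4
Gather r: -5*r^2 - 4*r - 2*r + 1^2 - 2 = -5*r^2 - 6*r - 1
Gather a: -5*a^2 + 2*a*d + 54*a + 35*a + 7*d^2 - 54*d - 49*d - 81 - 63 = -5*a^2 + a*(2*d + 89) + 7*d^2 - 103*d - 144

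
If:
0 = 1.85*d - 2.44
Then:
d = 1.32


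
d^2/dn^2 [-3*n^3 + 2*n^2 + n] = 4 - 18*n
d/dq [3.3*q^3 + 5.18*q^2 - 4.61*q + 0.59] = 9.9*q^2 + 10.36*q - 4.61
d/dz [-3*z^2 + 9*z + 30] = 9 - 6*z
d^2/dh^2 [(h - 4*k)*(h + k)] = 2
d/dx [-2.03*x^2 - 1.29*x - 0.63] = -4.06*x - 1.29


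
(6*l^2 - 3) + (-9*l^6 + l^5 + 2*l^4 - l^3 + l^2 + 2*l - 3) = -9*l^6 + l^5 + 2*l^4 - l^3 + 7*l^2 + 2*l - 6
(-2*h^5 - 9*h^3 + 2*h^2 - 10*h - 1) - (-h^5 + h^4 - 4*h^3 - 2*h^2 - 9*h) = -h^5 - h^4 - 5*h^3 + 4*h^2 - h - 1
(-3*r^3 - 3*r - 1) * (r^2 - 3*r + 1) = -3*r^5 + 9*r^4 - 6*r^3 + 8*r^2 - 1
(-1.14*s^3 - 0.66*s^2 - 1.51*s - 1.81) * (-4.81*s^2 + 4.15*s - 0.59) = 5.4834*s^5 - 1.5564*s^4 + 5.1967*s^3 + 2.829*s^2 - 6.6206*s + 1.0679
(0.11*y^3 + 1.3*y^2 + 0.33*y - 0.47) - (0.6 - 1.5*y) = 0.11*y^3 + 1.3*y^2 + 1.83*y - 1.07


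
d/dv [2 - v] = -1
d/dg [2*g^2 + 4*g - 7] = 4*g + 4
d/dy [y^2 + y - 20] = 2*y + 1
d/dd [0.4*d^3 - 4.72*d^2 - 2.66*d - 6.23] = 1.2*d^2 - 9.44*d - 2.66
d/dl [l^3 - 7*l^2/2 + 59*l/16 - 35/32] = 3*l^2 - 7*l + 59/16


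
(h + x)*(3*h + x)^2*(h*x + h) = 9*h^4*x + 9*h^4 + 15*h^3*x^2 + 15*h^3*x + 7*h^2*x^3 + 7*h^2*x^2 + h*x^4 + h*x^3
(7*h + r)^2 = 49*h^2 + 14*h*r + r^2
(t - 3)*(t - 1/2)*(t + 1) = t^3 - 5*t^2/2 - 2*t + 3/2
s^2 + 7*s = s*(s + 7)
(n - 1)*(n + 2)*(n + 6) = n^3 + 7*n^2 + 4*n - 12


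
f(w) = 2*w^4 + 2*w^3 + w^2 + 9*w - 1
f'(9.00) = 6345.00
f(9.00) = 14741.00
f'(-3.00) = -159.00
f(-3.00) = 89.00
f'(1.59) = 59.51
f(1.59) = 36.66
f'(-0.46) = 8.57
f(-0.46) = -5.03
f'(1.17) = 32.37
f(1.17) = 17.85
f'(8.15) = 4754.58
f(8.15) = 10045.36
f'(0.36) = 10.87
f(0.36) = 2.50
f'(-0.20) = 8.78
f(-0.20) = -2.77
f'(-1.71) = -16.88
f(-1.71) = -6.37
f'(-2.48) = -81.08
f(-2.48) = 27.98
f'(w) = 8*w^3 + 6*w^2 + 2*w + 9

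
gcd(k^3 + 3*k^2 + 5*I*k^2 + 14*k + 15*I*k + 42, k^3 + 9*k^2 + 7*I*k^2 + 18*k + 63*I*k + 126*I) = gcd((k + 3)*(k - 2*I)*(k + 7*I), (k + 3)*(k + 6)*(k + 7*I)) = k^2 + k*(3 + 7*I) + 21*I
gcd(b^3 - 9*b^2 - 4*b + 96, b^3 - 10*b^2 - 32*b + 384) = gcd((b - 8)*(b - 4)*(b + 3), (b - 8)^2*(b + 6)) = b - 8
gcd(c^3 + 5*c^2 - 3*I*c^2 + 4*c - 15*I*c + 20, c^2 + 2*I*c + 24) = c - 4*I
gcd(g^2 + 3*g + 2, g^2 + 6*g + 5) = g + 1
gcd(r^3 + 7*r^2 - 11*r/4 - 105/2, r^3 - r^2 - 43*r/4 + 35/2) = r^2 + r - 35/4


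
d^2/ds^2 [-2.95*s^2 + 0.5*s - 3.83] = -5.90000000000000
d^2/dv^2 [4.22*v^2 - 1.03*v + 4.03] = 8.44000000000000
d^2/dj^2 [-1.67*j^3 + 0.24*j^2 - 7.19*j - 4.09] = 0.48 - 10.02*j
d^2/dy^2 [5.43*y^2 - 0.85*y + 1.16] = 10.8600000000000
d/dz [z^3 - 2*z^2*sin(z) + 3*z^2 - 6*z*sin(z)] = -2*z^2*cos(z) + 3*z^2 - 4*z*sin(z) - 6*z*cos(z) + 6*z - 6*sin(z)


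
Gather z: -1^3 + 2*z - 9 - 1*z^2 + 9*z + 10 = -z^2 + 11*z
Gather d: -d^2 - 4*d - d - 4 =-d^2 - 5*d - 4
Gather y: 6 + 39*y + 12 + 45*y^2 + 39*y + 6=45*y^2 + 78*y + 24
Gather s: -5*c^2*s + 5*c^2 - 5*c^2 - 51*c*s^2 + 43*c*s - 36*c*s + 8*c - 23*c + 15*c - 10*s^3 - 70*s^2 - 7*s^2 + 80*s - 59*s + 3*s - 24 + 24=-10*s^3 + s^2*(-51*c - 77) + s*(-5*c^2 + 7*c + 24)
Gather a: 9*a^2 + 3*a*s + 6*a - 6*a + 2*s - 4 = 9*a^2 + 3*a*s + 2*s - 4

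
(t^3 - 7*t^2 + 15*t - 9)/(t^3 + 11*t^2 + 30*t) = (t^3 - 7*t^2 + 15*t - 9)/(t*(t^2 + 11*t + 30))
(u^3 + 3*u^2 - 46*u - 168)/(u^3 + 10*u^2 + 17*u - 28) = (u^2 - u - 42)/(u^2 + 6*u - 7)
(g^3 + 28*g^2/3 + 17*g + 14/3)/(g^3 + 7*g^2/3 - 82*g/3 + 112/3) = (3*g^2 + 7*g + 2)/(3*g^2 - 14*g + 16)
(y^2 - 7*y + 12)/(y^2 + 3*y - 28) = (y - 3)/(y + 7)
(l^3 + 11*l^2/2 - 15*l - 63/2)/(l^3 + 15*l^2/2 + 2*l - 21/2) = (l - 3)/(l - 1)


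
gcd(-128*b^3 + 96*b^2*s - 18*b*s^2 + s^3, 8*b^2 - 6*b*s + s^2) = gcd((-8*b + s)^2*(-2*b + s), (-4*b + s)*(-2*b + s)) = -2*b + s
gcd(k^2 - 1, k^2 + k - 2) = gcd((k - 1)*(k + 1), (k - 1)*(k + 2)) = k - 1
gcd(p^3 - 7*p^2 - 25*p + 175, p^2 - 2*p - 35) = p^2 - 2*p - 35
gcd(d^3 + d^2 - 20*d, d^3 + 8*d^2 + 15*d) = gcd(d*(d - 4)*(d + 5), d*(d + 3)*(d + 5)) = d^2 + 5*d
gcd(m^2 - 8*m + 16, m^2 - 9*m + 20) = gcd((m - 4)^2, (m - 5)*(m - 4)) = m - 4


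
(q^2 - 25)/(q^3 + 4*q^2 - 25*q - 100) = 1/(q + 4)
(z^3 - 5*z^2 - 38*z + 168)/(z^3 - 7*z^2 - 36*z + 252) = (z - 4)/(z - 6)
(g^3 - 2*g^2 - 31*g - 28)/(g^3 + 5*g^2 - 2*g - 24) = (g^2 - 6*g - 7)/(g^2 + g - 6)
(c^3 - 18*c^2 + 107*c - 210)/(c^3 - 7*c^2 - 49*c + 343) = (c^2 - 11*c + 30)/(c^2 - 49)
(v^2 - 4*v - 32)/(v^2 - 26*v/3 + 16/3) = 3*(v + 4)/(3*v - 2)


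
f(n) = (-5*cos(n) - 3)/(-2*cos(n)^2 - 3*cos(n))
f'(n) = (-4*sin(n)*cos(n) - 3*sin(n))*(-5*cos(n) - 3)/(-2*cos(n)^2 - 3*cos(n))^2 + 5*sin(n)/(-2*cos(n)^2 - 3*cos(n)) = (10*sin(n) + 9*sin(n)/cos(n)^2 + 12*tan(n))/(2*cos(n) + 3)^2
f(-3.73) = 1.04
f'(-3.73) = 2.67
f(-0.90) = 2.32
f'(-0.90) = -2.29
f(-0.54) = 1.80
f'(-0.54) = -0.84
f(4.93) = 5.51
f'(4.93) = -21.45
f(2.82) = 1.67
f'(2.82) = 1.91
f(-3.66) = 1.22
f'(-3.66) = 2.52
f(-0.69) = 1.96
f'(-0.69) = -1.26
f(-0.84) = 2.19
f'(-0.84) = -1.91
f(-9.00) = 1.45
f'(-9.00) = -2.28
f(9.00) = 1.45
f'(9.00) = 2.28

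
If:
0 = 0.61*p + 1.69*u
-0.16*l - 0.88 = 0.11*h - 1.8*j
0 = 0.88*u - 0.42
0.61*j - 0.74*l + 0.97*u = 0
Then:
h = 18.3964232488823*l - 20.4190489093619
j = 1.21311475409836*l - 0.758941877794337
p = -1.32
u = 0.48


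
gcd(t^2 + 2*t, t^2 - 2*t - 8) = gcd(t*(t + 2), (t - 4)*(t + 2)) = t + 2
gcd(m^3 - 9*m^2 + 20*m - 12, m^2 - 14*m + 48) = m - 6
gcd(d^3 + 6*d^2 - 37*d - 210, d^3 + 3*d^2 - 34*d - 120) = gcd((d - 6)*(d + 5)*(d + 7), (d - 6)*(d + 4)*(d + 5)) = d^2 - d - 30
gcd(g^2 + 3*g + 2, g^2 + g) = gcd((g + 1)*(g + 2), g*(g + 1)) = g + 1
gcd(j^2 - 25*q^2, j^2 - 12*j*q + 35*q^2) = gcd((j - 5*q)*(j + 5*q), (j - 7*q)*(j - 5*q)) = -j + 5*q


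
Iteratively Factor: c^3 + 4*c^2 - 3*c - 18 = (c - 2)*(c^2 + 6*c + 9) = (c - 2)*(c + 3)*(c + 3)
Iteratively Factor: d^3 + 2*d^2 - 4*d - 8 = (d - 2)*(d^2 + 4*d + 4) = (d - 2)*(d + 2)*(d + 2)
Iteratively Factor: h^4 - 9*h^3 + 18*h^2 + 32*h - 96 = (h - 4)*(h^3 - 5*h^2 - 2*h + 24) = (h - 4)*(h - 3)*(h^2 - 2*h - 8) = (h - 4)*(h - 3)*(h + 2)*(h - 4)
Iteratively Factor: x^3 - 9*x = (x + 3)*(x^2 - 3*x) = x*(x + 3)*(x - 3)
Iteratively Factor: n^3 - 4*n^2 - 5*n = (n)*(n^2 - 4*n - 5) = n*(n - 5)*(n + 1)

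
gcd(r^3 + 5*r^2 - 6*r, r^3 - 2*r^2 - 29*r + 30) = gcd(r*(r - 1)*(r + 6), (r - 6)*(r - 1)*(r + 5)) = r - 1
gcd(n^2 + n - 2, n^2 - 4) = n + 2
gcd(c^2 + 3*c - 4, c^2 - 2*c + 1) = c - 1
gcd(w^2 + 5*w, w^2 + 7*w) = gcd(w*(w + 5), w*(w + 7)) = w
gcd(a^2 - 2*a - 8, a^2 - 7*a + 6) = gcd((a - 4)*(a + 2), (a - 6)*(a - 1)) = 1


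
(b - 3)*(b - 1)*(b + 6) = b^3 + 2*b^2 - 21*b + 18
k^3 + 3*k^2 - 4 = (k - 1)*(k + 2)^2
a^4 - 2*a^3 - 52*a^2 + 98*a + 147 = (a - 7)*(a - 3)*(a + 1)*(a + 7)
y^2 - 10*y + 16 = (y - 8)*(y - 2)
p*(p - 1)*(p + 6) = p^3 + 5*p^2 - 6*p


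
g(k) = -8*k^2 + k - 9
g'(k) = 1 - 16*k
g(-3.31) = -99.96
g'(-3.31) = 53.96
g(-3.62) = -117.46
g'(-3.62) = 58.92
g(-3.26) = -97.28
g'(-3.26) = 53.16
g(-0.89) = -16.23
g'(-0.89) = 15.24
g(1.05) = -16.77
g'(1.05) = -15.80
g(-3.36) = -102.68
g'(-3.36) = 54.76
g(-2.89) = -78.71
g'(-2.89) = 47.24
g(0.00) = -9.00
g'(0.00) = 1.00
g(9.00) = -648.00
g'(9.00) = -143.00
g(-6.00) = -303.00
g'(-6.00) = 97.00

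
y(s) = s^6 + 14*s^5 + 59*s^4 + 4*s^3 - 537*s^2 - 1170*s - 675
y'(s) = 6*s^5 + 70*s^4 + 236*s^3 + 12*s^2 - 1074*s - 1170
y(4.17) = 26148.90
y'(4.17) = 40404.41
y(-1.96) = 47.60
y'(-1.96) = 63.67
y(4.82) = 62464.15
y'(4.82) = 73750.95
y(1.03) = -2361.60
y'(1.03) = -1919.86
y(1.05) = -2399.99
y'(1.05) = -1918.53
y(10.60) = 3968246.07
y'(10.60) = 1956542.91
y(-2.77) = 2.69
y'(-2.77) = 23.79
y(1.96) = -3668.66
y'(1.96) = -245.37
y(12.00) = 7607925.00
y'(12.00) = 3339990.00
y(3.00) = 0.00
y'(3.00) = 9216.00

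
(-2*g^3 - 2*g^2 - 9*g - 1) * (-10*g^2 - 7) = 20*g^5 + 20*g^4 + 104*g^3 + 24*g^2 + 63*g + 7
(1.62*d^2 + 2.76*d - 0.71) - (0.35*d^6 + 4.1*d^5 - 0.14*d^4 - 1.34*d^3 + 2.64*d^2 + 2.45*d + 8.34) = -0.35*d^6 - 4.1*d^5 + 0.14*d^4 + 1.34*d^3 - 1.02*d^2 + 0.31*d - 9.05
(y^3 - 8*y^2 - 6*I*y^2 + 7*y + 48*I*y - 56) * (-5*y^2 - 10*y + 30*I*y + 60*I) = -5*y^5 + 30*y^4 + 60*I*y^4 + 225*y^3 - 360*I*y^3 - 870*y^2 - 750*I*y^2 - 2320*y - 1260*I*y - 3360*I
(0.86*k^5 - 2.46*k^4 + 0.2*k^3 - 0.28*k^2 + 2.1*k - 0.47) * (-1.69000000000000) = -1.4534*k^5 + 4.1574*k^4 - 0.338*k^3 + 0.4732*k^2 - 3.549*k + 0.7943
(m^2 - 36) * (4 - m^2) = -m^4 + 40*m^2 - 144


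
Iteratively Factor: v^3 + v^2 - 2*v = (v + 2)*(v^2 - v) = v*(v + 2)*(v - 1)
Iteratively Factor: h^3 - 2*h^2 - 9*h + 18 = (h + 3)*(h^2 - 5*h + 6) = (h - 3)*(h + 3)*(h - 2)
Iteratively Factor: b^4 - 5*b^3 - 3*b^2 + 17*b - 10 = (b - 1)*(b^3 - 4*b^2 - 7*b + 10) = (b - 5)*(b - 1)*(b^2 + b - 2) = (b - 5)*(b - 1)*(b + 2)*(b - 1)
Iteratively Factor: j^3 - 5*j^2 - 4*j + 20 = (j - 5)*(j^2 - 4) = (j - 5)*(j + 2)*(j - 2)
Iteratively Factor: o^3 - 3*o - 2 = (o + 1)*(o^2 - o - 2) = (o - 2)*(o + 1)*(o + 1)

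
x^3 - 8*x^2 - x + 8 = (x - 8)*(x - 1)*(x + 1)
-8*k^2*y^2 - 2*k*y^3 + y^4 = y^2*(-4*k + y)*(2*k + y)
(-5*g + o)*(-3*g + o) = 15*g^2 - 8*g*o + o^2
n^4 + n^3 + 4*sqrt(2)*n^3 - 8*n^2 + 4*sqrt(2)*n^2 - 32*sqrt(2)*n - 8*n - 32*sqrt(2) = (n + 1)*(n - 2*sqrt(2))*(n + 2*sqrt(2))*(n + 4*sqrt(2))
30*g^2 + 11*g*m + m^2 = (5*g + m)*(6*g + m)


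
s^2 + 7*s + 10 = (s + 2)*(s + 5)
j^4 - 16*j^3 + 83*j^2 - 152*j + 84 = (j - 7)*(j - 6)*(j - 2)*(j - 1)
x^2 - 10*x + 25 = (x - 5)^2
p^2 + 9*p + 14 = (p + 2)*(p + 7)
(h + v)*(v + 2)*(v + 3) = h*v^2 + 5*h*v + 6*h + v^3 + 5*v^2 + 6*v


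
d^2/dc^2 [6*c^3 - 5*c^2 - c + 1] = 36*c - 10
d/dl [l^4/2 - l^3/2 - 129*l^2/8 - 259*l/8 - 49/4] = 2*l^3 - 3*l^2/2 - 129*l/4 - 259/8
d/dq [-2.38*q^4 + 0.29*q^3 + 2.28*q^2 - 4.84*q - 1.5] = -9.52*q^3 + 0.87*q^2 + 4.56*q - 4.84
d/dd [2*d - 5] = 2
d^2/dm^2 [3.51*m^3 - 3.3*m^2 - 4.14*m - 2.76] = 21.06*m - 6.6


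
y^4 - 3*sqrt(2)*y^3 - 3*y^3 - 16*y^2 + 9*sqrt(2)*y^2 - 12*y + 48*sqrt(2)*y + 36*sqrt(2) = (y - 6)*(y + 1)*(y + 2)*(y - 3*sqrt(2))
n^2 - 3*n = n*(n - 3)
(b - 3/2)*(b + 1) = b^2 - b/2 - 3/2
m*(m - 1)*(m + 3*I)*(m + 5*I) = m^4 - m^3 + 8*I*m^3 - 15*m^2 - 8*I*m^2 + 15*m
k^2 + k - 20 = (k - 4)*(k + 5)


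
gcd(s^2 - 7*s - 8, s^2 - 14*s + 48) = s - 8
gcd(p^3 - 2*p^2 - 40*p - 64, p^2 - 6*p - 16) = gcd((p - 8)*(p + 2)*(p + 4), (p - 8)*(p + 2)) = p^2 - 6*p - 16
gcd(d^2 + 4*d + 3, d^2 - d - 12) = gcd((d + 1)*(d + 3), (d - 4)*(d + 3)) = d + 3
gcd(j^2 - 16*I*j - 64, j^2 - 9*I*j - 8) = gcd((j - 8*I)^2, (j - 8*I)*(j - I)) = j - 8*I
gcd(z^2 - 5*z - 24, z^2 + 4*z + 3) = z + 3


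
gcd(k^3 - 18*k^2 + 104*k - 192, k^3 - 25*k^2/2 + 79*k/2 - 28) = k - 8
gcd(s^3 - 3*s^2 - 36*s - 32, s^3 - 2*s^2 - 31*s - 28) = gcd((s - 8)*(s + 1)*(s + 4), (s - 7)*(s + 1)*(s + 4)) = s^2 + 5*s + 4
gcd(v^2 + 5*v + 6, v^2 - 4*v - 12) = v + 2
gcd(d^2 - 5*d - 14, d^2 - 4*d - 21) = d - 7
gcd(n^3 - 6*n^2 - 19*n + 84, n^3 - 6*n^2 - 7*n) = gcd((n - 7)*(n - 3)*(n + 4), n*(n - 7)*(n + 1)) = n - 7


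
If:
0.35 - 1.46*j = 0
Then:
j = 0.24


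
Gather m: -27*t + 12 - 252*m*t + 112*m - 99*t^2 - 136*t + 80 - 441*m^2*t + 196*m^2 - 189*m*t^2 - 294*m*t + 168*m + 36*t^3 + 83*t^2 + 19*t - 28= m^2*(196 - 441*t) + m*(-189*t^2 - 546*t + 280) + 36*t^3 - 16*t^2 - 144*t + 64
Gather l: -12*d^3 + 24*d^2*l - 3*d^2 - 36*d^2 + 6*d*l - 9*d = -12*d^3 - 39*d^2 - 9*d + l*(24*d^2 + 6*d)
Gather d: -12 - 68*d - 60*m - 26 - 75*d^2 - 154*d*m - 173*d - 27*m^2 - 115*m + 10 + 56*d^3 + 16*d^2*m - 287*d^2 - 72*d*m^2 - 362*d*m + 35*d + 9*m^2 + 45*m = 56*d^3 + d^2*(16*m - 362) + d*(-72*m^2 - 516*m - 206) - 18*m^2 - 130*m - 28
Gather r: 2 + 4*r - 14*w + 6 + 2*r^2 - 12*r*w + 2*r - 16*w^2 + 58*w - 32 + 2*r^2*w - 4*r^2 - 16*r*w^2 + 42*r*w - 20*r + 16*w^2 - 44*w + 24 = r^2*(2*w - 2) + r*(-16*w^2 + 30*w - 14)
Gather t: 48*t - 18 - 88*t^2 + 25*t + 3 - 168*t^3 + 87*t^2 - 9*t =-168*t^3 - t^2 + 64*t - 15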